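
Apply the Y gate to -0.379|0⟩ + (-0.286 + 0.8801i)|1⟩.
(0.8801 + 0.286i)|0⟩ - 0.379i|1⟩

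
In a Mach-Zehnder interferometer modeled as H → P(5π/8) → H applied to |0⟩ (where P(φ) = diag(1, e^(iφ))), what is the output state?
(0.3087 + 0.4619i)|0⟩ + (0.6913 - 0.4619i)|1⟩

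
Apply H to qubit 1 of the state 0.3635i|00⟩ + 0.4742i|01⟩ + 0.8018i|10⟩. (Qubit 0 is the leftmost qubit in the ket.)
0.5923i|00⟩ - 0.07828i|01⟩ + 0.567i|10⟩ + 0.567i|11⟩

H on qubit 1 mixes each pair of kets that differ only in qubit 1: amplitudes (a, b) of (|…0…⟩, |…1…⟩) become ((a + b)/√2, (a − b)/√2). Kets absent from the input have amplitude 0.
(|00⟩, |01⟩): (a, b) = (0.3635i, 0.4742i) → (0.5923i, -0.07828i)
(|10⟩, |11⟩): (a, b) = (0.8018i, 0) → (0.567i, 0.567i)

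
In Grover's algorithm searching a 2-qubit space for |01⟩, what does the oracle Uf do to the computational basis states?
Uf|x⟩ = -|x⟩ if x = 01, else |x⟩ (phase flip on target)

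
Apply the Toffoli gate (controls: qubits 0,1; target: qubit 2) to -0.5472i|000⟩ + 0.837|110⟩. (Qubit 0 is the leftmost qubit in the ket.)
-0.5472i|000⟩ + 0.837|111⟩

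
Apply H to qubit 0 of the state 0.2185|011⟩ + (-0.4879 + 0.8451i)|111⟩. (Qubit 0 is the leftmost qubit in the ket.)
(-0.1905 + 0.5976i)|011⟩ + (0.4995 - 0.5976i)|111⟩

H on qubit 0 mixes each pair of kets that differ only in qubit 0: amplitudes (a, b) of (|…0…⟩, |…1…⟩) become ((a + b)/√2, (a − b)/√2). Kets absent from the input have amplitude 0.
(|011⟩, |111⟩): (a, b) = (0.2185, (-0.4879 + 0.8451i)) → ((-0.1905 + 0.5976i), (0.4995 - 0.5976i))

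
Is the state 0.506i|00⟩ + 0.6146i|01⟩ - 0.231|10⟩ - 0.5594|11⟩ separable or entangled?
Entangled

Writing the state as a|00⟩ + b|01⟩ + c|10⟩ + d|11⟩, it is a product state iff ad − bc = 0.
Here (a, b, c, d) = (0.506i, 0.6146i, -0.231, -0.5594): ad − bc = (0.506i)(-0.5594) − (0.6146i)(-0.231) = -0.1411i ≠ 0, so the state is entangled.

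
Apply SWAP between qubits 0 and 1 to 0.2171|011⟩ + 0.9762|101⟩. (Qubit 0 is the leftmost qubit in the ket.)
0.9762|011⟩ + 0.2171|101⟩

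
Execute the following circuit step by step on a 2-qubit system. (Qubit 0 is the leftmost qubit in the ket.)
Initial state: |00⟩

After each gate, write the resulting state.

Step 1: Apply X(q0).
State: |10⟩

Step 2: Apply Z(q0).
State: -|10⟩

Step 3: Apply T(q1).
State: -|10⟩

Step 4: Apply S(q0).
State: -i|10⟩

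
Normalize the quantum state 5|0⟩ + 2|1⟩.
0.9285|0⟩ + 0.3714|1⟩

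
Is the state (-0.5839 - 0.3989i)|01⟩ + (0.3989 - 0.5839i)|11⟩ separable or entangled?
Separable

Writing the state as a|00⟩ + b|01⟩ + c|10⟩ + d|11⟩, it is a product state iff ad − bc = 0.
Here (a, b, c, d) = (0, (-0.5839 - 0.3989i), 0, (0.3989 - 0.5839i)): ad − bc = (0)(0.3989 - 0.5839i) − (-0.5839 - 0.3989i)(0) = 0, so the state is separable.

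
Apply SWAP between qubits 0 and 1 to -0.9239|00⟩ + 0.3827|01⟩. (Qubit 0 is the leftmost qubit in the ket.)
-0.9239|00⟩ + 0.3827|10⟩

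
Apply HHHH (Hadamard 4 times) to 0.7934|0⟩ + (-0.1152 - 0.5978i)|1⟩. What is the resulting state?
0.7934|0⟩ + (-0.1152 - 0.5978i)|1⟩

H² = I, so an even number of Hadamards cancels: H^4 = I and the state is unchanged.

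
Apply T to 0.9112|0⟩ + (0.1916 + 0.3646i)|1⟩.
0.9112|0⟩ + (-0.1223 + 0.3933i)|1⟩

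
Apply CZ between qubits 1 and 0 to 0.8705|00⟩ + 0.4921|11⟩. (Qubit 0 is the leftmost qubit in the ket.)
0.8705|00⟩ - 0.4921|11⟩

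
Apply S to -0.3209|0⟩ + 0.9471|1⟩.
-0.3209|0⟩ + 0.9471i|1⟩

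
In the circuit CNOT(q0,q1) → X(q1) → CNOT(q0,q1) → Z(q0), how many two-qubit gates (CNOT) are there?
2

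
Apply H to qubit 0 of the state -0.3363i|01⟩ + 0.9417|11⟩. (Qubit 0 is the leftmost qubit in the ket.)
(0.6659 - 0.2378i)|01⟩ + (-0.6659 - 0.2378i)|11⟩

H on qubit 0 mixes each pair of kets that differ only in qubit 0: amplitudes (a, b) of (|…0…⟩, |…1…⟩) become ((a + b)/√2, (a − b)/√2). Kets absent from the input have amplitude 0.
(|01⟩, |11⟩): (a, b) = (-0.3363i, 0.9417) → ((0.6659 - 0.2378i), (-0.6659 - 0.2378i))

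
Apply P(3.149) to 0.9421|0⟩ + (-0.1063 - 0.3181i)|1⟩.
0.9421|0⟩ + (0.1039 + 0.3189i)|1⟩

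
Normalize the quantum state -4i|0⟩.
-i|0⟩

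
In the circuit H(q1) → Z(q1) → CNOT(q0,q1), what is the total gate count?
3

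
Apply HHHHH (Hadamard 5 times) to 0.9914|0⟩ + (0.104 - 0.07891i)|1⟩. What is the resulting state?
(0.7746 - 0.0558i)|0⟩ + (0.6275 + 0.0558i)|1⟩

H² = I, so H^5 = H: a single Hadamard. With (a, b) = (0.9914, (0.104 - 0.07891i)), H gives ((a + b)/√2, (a − b)/√2) = ((0.7746 - 0.0558i), (0.6275 + 0.0558i)).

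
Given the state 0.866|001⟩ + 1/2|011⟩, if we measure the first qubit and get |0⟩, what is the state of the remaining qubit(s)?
0.866|01⟩ + 0.5|11⟩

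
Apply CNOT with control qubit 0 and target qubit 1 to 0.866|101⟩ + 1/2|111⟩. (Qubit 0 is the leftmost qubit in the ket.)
1/2|101⟩ + 0.866|111⟩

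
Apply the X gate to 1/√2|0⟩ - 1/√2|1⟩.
-1/√2|0⟩ + 1/√2|1⟩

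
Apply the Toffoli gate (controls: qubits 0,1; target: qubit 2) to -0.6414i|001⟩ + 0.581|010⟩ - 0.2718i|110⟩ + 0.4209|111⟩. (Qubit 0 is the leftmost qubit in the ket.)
-0.6414i|001⟩ + 0.581|010⟩ + 0.4209|110⟩ - 0.2718i|111⟩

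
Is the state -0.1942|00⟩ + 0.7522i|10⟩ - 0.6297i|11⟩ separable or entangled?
Entangled

Writing the state as a|00⟩ + b|01⟩ + c|10⟩ + d|11⟩, it is a product state iff ad − bc = 0.
Here (a, b, c, d) = (-0.1942, 0, 0.7522i, -0.6297i): ad − bc = (-0.1942)(-0.6297i) − (0)(0.7522i) = 0.1223i ≠ 0, so the state is entangled.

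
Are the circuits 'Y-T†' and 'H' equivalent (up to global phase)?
No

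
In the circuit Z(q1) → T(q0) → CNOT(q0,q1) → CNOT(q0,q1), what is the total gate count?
4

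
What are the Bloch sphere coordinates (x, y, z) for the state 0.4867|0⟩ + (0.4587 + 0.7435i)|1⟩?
(0.4465, 0.7237, -0.5263)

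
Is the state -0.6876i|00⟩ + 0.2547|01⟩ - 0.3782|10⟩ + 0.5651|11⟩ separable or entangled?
Entangled

Writing the state as a|00⟩ + b|01⟩ + c|10⟩ + d|11⟩, it is a product state iff ad − bc = 0.
Here (a, b, c, d) = (-0.6876i, 0.2547, -0.3782, 0.5651): ad − bc = (-0.6876i)(0.5651) − (0.2547)(-0.3782) = (0.09633 - 0.3886i) ≠ 0, so the state is entangled.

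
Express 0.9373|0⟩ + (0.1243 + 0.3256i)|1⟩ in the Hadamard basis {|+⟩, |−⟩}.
(0.7507 + 0.2302i)|+⟩ + (0.5749 - 0.2302i)|−⟩

With |ψ⟩ = α|0⟩ + β|1⟩, the Hadamard-basis coefficients are ⟨+|ψ⟩ = (α + β)/√2 and ⟨−|ψ⟩ = (α − β)/√2.
Here α = 0.9373, β = (0.1243 + 0.3256i): (α + β)/√2 = (0.7507 + 0.2302i), (α − β)/√2 = (0.5749 - 0.2302i).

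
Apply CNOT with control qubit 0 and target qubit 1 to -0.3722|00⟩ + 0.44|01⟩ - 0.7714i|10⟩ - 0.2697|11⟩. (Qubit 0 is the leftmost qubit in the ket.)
-0.3722|00⟩ + 0.44|01⟩ - 0.2697|10⟩ - 0.7714i|11⟩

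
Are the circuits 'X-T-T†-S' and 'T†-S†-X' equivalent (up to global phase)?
No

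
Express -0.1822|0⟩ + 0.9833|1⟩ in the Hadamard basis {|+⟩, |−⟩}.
0.5665|+⟩ - 0.8241|−⟩

With |ψ⟩ = α|0⟩ + β|1⟩, the Hadamard-basis coefficients are ⟨+|ψ⟩ = (α + β)/√2 and ⟨−|ψ⟩ = (α − β)/√2.
Here α = -0.1822, β = 0.9833: (α + β)/√2 = 0.5665, (α − β)/√2 = -0.8241.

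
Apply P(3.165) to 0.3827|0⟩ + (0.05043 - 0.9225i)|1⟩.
0.3827|0⟩ + (-0.07201 + 0.9211i)|1⟩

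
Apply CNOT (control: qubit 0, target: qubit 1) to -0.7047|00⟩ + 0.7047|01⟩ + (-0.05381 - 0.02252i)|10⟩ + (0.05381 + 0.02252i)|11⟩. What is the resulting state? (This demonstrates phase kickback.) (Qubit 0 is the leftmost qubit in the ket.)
-0.7047|00⟩ + 0.7047|01⟩ + (0.05381 + 0.02252i)|10⟩ + (-0.05381 - 0.02252i)|11⟩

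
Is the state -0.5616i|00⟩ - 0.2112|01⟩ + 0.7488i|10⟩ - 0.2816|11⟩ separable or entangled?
Entangled

Writing the state as a|00⟩ + b|01⟩ + c|10⟩ + d|11⟩, it is a product state iff ad − bc = 0.
Here (a, b, c, d) = (-0.5616i, -0.2112, 0.7488i, -0.2816): ad − bc = (-0.5616i)(-0.2816) − (-0.2112)(0.7488i) = 0.3163i ≠ 0, so the state is entangled.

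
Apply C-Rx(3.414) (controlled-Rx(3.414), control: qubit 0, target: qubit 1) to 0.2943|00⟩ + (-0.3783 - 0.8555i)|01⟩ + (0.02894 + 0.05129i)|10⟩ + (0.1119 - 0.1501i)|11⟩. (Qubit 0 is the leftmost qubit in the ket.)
0.2943|00⟩ + (-0.3783 - 0.8555i)|01⟩ + (-0.1526 - 0.1178i)|10⟩ + (0.03562 - 0.008291i)|11⟩

C-Rx(3.414) leaves the control-|0⟩ kets |00⟩, |01⟩ unchanged and applies Rx(3.414) to qubit 1 on the control-|1⟩ pair (|10⟩, |11⟩).
Rx(3.414) = [[cos(θ/2), −i·sin(θ/2)], [−i·sin(θ/2), cos(θ/2)]]; θ = 3.414, cos(θ/2) ≈ -0.135783, sin(θ/2) ≈ 0.990739.
With a = amp(|10⟩) = (0.02894 + 0.05129i) and b = amp(|11⟩) = (0.1119 - 0.1501i):
new amp(|10⟩) = (-0.135783)·a + (-0.990739i)·b = (-0.1526 - 0.1178i)
new amp(|11⟩) = (-0.990739i)·a + (-0.135783)·b = (0.03562 - 0.008291i)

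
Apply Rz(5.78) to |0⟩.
(-0.9685 - 0.2489i)|0⟩

Rz(5.78) = [[e^(−iθ/2), 0], [0, e^(iθ/2)]] with e^(±iθ/2) = cos(θ/2) ± i·sin(θ/2); θ = 5.78, cos(θ/2) ≈ -0.968517, sin(θ/2) ≈ 0.248947.
With a = amp(|0⟩) = 1 and b = amp(|1⟩) = 0:
new amp(|0⟩) = (-0.968517 - 0.248947i)·a = (-0.9685 - 0.2489i)
new amp(|1⟩) = (-0.968517 + 0.248947i)·b = 0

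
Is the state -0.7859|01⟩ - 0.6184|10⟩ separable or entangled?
Entangled

Writing the state as a|00⟩ + b|01⟩ + c|10⟩ + d|11⟩, it is a product state iff ad − bc = 0.
Here (a, b, c, d) = (0, -0.7859, -0.6184, 0): ad − bc = (0)(0) − (-0.7859)(-0.6184) = -0.486 ≠ 0, so the state is entangled.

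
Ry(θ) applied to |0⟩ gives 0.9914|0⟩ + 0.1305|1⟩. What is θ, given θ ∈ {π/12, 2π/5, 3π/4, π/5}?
π/12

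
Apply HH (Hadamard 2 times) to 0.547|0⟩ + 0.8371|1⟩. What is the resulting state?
0.547|0⟩ + 0.8371|1⟩

H² = I, so an even number of Hadamards cancels: H^2 = I and the state is unchanged.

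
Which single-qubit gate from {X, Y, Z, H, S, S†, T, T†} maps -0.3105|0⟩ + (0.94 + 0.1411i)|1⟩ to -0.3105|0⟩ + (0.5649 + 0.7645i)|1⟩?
T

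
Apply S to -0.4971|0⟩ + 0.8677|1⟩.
-0.4971|0⟩ + 0.8677i|1⟩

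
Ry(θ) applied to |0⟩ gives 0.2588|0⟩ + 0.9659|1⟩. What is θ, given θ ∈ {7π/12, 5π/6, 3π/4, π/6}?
5π/6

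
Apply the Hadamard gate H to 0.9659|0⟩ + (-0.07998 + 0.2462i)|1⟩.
(0.6264 + 0.1741i)|0⟩ + (0.7395 - 0.1741i)|1⟩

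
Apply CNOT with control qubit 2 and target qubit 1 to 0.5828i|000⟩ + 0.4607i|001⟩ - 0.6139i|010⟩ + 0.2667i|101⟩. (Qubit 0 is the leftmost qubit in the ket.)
0.5828i|000⟩ - 0.6139i|010⟩ + 0.4607i|011⟩ + 0.2667i|111⟩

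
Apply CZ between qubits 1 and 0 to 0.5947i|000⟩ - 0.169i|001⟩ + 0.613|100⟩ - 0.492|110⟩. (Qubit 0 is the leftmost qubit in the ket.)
0.5947i|000⟩ - 0.169i|001⟩ + 0.613|100⟩ + 0.492|110⟩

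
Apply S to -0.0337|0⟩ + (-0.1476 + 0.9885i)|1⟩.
-0.0337|0⟩ + (-0.9885 - 0.1476i)|1⟩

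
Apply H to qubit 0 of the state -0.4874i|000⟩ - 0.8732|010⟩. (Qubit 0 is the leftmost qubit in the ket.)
-0.3446i|000⟩ - 0.6174|010⟩ - 0.3446i|100⟩ - 0.6174|110⟩

H on qubit 0 mixes each pair of kets that differ only in qubit 0: amplitudes (a, b) of (|…0…⟩, |…1…⟩) become ((a + b)/√2, (a − b)/√2). Kets absent from the input have amplitude 0.
(|000⟩, |100⟩): (a, b) = (-0.4874i, 0) → (-0.3446i, -0.3446i)
(|010⟩, |110⟩): (a, b) = (-0.8732, 0) → (-0.6174, -0.6174)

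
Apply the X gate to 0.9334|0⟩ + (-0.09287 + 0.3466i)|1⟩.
(-0.09287 + 0.3466i)|0⟩ + 0.9334|1⟩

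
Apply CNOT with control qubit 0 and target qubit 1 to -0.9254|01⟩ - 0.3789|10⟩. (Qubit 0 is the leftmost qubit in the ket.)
-0.9254|01⟩ - 0.3789|11⟩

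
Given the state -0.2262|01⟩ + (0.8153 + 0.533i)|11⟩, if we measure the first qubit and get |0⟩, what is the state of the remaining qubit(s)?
-|1⟩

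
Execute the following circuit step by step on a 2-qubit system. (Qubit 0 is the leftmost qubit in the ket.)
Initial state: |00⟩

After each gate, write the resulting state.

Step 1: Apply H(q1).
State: 1/√2|00⟩ + 1/√2|01⟩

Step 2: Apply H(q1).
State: |00⟩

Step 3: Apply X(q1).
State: |01⟩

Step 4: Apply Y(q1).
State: -i|00⟩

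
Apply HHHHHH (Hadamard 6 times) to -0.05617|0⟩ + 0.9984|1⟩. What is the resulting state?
-0.05617|0⟩ + 0.9984|1⟩

H² = I, so an even number of Hadamards cancels: H^6 = I and the state is unchanged.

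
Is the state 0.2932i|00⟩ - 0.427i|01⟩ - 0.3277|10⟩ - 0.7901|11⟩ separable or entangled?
Entangled

Writing the state as a|00⟩ + b|01⟩ + c|10⟩ + d|11⟩, it is a product state iff ad − bc = 0.
Here (a, b, c, d) = (0.2932i, -0.427i, -0.3277, -0.7901): ad − bc = (0.2932i)(-0.7901) − (-0.427i)(-0.3277) = -0.3716i ≠ 0, so the state is entangled.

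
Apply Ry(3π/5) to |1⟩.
-0.809|0⟩ + 0.5878|1⟩

Ry(3π/5) = [[cos(θ/2), −sin(θ/2)], [sin(θ/2), cos(θ/2)]]; θ = 3π/5, cos(θ/2) ≈ 0.587785, sin(θ/2) ≈ 0.809017.
With a = amp(|0⟩) = 0 and b = amp(|1⟩) = 1:
new amp(|0⟩) = (0.587785)·a + (-0.809017)·b = -0.809
new amp(|1⟩) = (0.809017)·a + (0.587785)·b = 0.5878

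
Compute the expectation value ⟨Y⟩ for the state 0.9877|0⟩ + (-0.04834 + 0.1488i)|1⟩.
0.2939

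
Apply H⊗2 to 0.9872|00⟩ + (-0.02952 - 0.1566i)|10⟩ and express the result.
(0.4788 - 0.0783i)|00⟩ + (0.4788 - 0.0783i)|01⟩ + (0.5084 + 0.0783i)|10⟩ + (0.5084 + 0.0783i)|11⟩

H⊗2 gives amp(|y⟩) = (1/2) Σ_x (−1)^(x·y) amp(|x⟩), where x·y is the number of positions in which both x and y have a 1.
|00⟩: (0.9872 + (-0.02952 - 0.1566i))/2 = (0.4788 - 0.0783i)
|01⟩: (0.9872 + (-0.02952 - 0.1566i))/2 = (0.4788 - 0.0783i)
|10⟩: (0.9872 - (-0.02952 - 0.1566i))/2 = (0.5084 + 0.0783i)
|11⟩: (0.9872 - (-0.02952 - 0.1566i))/2 = (0.5084 + 0.0783i)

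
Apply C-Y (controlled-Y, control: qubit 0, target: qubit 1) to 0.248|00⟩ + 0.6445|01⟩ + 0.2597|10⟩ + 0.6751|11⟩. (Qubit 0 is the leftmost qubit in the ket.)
0.248|00⟩ + 0.6445|01⟩ - 0.6751i|10⟩ + 0.2597i|11⟩

C-Y leaves the control-|0⟩ kets |00⟩, |01⟩ unchanged and applies Y to qubit 1 on the control-|1⟩ pair (|10⟩, |11⟩).
Y = [[0, -i], [i, 0]].
With a = amp(|10⟩) = 0.2597 and b = amp(|11⟩) = 0.6751:
new amp(|10⟩) = (-i)·b = -0.6751i
new amp(|11⟩) = (i)·a = 0.2597i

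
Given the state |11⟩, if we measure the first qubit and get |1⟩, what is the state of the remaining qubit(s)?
|1⟩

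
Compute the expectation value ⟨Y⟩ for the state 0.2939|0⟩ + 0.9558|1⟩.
0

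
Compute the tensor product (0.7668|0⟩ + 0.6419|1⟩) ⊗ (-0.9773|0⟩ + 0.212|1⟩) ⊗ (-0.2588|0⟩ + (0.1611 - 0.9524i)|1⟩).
0.1939|000⟩ + (-0.1207 + 0.7137i)|001⟩ - 0.04207|010⟩ + (0.02619 - 0.1548i)|011⟩ + 0.1624|100⟩ + (-0.1011 + 0.5975i)|101⟩ - 0.03522|110⟩ + (0.02192 - 0.1296i)|111⟩

amp(|b₁b₂…⟩) = product of the factor amplitudes for bits b₁, b₂, …; only kets whose every factor amplitude is nonzero survive.
|000⟩: (0.7668)(-0.9773)(-0.2588) = 0.1939
|001⟩: (0.7668)(-0.9773)(0.1611 - 0.9524i) = (-0.1207 + 0.7137i)
|010⟩: (0.7668)(0.212)(-0.2588) = -0.04207
|011⟩: (0.7668)(0.212)(0.1611 - 0.9524i) = (0.02619 - 0.1548i)
|100⟩: (0.6419)(-0.9773)(-0.2588) = 0.1624
|101⟩: (0.6419)(-0.9773)(0.1611 - 0.9524i) = (-0.1011 + 0.5975i)
|110⟩: (0.6419)(0.212)(-0.2588) = -0.03522
|111⟩: (0.6419)(0.212)(0.1611 - 0.9524i) = (0.02192 - 0.1296i)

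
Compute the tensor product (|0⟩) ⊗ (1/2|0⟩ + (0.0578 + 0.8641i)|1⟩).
1/2|00⟩ + (0.0578 + 0.8641i)|01⟩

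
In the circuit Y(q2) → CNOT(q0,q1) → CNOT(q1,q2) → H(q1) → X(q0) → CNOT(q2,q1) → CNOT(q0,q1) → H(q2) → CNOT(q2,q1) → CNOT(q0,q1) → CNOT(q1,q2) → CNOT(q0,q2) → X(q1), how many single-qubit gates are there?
5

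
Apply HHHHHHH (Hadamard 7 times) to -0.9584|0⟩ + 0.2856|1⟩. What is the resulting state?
-0.4757|0⟩ - 0.8796|1⟩

H² = I, so H^7 = H: a single Hadamard. With (a, b) = (-0.9584, 0.2856), H gives ((a + b)/√2, (a − b)/√2) = (-0.4757, -0.8796).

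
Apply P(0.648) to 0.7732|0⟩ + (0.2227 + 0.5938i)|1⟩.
0.7732|0⟩ + (-0.1809 + 0.6079i)|1⟩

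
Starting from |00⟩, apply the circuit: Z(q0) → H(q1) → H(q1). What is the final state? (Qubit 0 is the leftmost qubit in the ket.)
|00⟩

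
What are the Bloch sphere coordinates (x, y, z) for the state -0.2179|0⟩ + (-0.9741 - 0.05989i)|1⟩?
(0.4245, 0.0261, -0.905)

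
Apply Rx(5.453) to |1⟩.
-0.4033i|0⟩ - 0.9151|1⟩

Rx(5.453) = [[cos(θ/2), −i·sin(θ/2)], [−i·sin(θ/2), cos(θ/2)]]; θ = 5.453, cos(θ/2) ≈ -0.915079, sin(θ/2) ≈ 0.403275.
With a = amp(|0⟩) = 0 and b = amp(|1⟩) = 1:
new amp(|0⟩) = (-0.915079)·a + (-0.403275i)·b = -0.4033i
new amp(|1⟩) = (-0.403275i)·a + (-0.915079)·b = -0.9151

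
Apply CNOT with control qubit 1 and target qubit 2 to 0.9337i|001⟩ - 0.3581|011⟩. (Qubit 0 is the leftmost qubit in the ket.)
0.9337i|001⟩ - 0.3581|010⟩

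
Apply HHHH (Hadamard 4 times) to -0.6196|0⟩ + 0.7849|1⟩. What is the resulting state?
-0.6196|0⟩ + 0.7849|1⟩

H² = I, so an even number of Hadamards cancels: H^4 = I and the state is unchanged.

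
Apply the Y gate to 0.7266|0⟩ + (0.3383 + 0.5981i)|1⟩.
(0.5981 - 0.3383i)|0⟩ + 0.7266i|1⟩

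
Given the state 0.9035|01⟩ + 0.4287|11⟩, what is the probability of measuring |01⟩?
0.8163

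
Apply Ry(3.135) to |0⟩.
0.003296|0⟩ + |1⟩

Ry(3.135) = [[cos(θ/2), −sin(θ/2)], [sin(θ/2), cos(θ/2)]]; θ = 3.135, cos(θ/2) ≈ 0.00329632, sin(θ/2) ≈ 0.999995.
With a = amp(|0⟩) = 1 and b = amp(|1⟩) = 0:
new amp(|0⟩) = (0.00329632)·a + (-0.999995)·b = 0.003296
new amp(|1⟩) = (0.999995)·a + (0.00329632)·b = 1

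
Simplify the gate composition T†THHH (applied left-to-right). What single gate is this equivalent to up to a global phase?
H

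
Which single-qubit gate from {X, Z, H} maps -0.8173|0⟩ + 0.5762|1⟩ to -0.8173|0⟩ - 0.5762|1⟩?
Z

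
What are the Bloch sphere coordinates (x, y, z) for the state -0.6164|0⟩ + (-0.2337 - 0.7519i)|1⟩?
(0.2881, 0.9269, -0.24)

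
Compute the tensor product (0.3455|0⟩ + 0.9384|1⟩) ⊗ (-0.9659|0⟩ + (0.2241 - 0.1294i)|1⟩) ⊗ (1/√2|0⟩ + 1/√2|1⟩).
-0.236|000⟩ - 0.236|001⟩ + (0.05475 - 0.03161i)|010⟩ + (0.05475 - 0.03161i)|011⟩ - 0.6409|100⟩ - 0.6409|101⟩ + (0.1487 - 0.08586i)|110⟩ + (0.1487 - 0.08586i)|111⟩

amp(|b₁b₂…⟩) = product of the factor amplitudes for bits b₁, b₂, …; only kets whose every factor amplitude is nonzero survive.
|000⟩: (0.3455)(-0.9659)(1/√2) = -0.236
|001⟩: (0.3455)(-0.9659)(1/√2) = -0.236
|010⟩: (0.3455)(0.2241 - 0.1294i)(1/√2) = (0.05475 - 0.03161i)
|011⟩: (0.3455)(0.2241 - 0.1294i)(1/√2) = (0.05475 - 0.03161i)
|100⟩: (0.9384)(-0.9659)(1/√2) = -0.6409
|101⟩: (0.9384)(-0.9659)(1/√2) = -0.6409
|110⟩: (0.9384)(0.2241 - 0.1294i)(1/√2) = (0.1487 - 0.08586i)
|111⟩: (0.9384)(0.2241 - 0.1294i)(1/√2) = (0.1487 - 0.08586i)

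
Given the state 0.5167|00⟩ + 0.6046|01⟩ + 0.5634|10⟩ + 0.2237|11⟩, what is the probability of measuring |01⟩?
0.3655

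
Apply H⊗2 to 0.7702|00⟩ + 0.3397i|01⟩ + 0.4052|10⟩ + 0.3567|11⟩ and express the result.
(0.7661 + 0.1699i)|00⟩ + (0.4094 - 0.1699i)|01⟩ + (0.00415 + 0.1699i)|10⟩ + (0.3609 - 0.1699i)|11⟩

H⊗2 gives amp(|y⟩) = (1/2) Σ_x (−1)^(x·y) amp(|x⟩), where x·y is the number of positions in which both x and y have a 1.
|00⟩: (0.7702 + 0.3397i + 0.4052 + 0.3567)/2 = (0.7661 + 0.1699i)
|01⟩: (0.7702 - 0.3397i + 0.4052 - 0.3567)/2 = (0.4094 - 0.1699i)
|10⟩: (0.7702 + 0.3397i - 0.4052 - 0.3567)/2 = (0.00415 + 0.1699i)
|11⟩: (0.7702 - 0.3397i - 0.4052 + 0.3567)/2 = (0.3609 - 0.1699i)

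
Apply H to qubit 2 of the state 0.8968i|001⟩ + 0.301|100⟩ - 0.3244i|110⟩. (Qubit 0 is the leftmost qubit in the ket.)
0.6341i|000⟩ - 0.6341i|001⟩ + 0.2128|100⟩ + 0.2128|101⟩ - 0.2294i|110⟩ - 0.2294i|111⟩

H on qubit 2 mixes each pair of kets that differ only in qubit 2: amplitudes (a, b) of (|…0…⟩, |…1…⟩) become ((a + b)/√2, (a − b)/√2). Kets absent from the input have amplitude 0.
(|000⟩, |001⟩): (a, b) = (0, 0.8968i) → (0.6341i, -0.6341i)
(|100⟩, |101⟩): (a, b) = (0.301, 0) → (0.2128, 0.2128)
(|110⟩, |111⟩): (a, b) = (-0.3244i, 0) → (-0.2294i, -0.2294i)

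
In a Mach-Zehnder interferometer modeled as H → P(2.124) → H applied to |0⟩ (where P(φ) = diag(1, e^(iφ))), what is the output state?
(0.2373 + 0.4254i)|0⟩ + (0.7627 - 0.4254i)|1⟩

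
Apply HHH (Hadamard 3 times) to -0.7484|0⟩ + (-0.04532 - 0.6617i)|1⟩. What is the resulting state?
(-0.5612 - 0.4679i)|0⟩ + (-0.4972 + 0.4679i)|1⟩

H² = I, so H^3 = H: a single Hadamard. With (a, b) = (-0.7484, (-0.04532 - 0.6617i)), H gives ((a + b)/√2, (a − b)/√2) = ((-0.5612 - 0.4679i), (-0.4972 + 0.4679i)).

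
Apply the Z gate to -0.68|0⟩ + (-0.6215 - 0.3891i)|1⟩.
-0.68|0⟩ + (0.6215 + 0.3891i)|1⟩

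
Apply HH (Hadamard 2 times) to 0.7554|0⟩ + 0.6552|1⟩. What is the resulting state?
0.7554|0⟩ + 0.6552|1⟩

H² = I, so an even number of Hadamards cancels: H^2 = I and the state is unchanged.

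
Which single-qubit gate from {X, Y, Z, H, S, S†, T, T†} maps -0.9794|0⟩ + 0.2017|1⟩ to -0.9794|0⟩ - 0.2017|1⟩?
Z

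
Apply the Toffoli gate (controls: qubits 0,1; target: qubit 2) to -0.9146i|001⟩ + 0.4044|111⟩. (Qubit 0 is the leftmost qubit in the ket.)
-0.9146i|001⟩ + 0.4044|110⟩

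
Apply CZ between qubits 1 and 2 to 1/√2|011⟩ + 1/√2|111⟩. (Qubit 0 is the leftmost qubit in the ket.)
-1/√2|011⟩ - 1/√2|111⟩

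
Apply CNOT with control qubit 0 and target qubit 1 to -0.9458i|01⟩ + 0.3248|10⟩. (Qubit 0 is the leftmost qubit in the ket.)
-0.9458i|01⟩ + 0.3248|11⟩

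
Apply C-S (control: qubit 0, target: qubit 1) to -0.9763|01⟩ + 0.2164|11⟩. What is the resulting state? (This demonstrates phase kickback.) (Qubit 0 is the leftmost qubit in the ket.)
-0.9763|01⟩ + 0.2164i|11⟩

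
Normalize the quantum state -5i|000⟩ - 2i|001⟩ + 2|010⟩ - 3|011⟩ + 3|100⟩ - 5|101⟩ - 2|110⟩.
-0.559i|000⟩ - 0.2236i|001⟩ + 0.2236|010⟩ - 0.3354|011⟩ + 0.3354|100⟩ - 0.559|101⟩ - 0.2236|110⟩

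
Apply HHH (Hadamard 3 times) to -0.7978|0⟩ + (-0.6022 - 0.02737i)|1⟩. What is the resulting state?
(-0.9899 - 0.01935i)|0⟩ + (-0.1383 + 0.01935i)|1⟩

H² = I, so H^3 = H: a single Hadamard. With (a, b) = (-0.7978, (-0.6022 - 0.02737i)), H gives ((a + b)/√2, (a − b)/√2) = ((-0.9899 - 0.01935i), (-0.1383 + 0.01935i)).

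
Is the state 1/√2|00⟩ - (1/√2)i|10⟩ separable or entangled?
Separable

Writing the state as a|00⟩ + b|01⟩ + c|10⟩ + d|11⟩, it is a product state iff ad − bc = 0.
Here (a, b, c, d) = (1/√2, 0, -(1/√2)i, 0): ad − bc = (1/√2)(0) − (0)(-(1/√2)i) = 0, so the state is separable.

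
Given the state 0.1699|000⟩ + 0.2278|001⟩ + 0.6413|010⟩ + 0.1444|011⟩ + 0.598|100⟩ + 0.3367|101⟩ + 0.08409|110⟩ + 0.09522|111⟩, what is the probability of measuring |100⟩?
0.3576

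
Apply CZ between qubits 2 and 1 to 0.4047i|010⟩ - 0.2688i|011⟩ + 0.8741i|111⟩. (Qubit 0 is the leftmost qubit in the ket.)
0.4047i|010⟩ + 0.2688i|011⟩ - 0.8741i|111⟩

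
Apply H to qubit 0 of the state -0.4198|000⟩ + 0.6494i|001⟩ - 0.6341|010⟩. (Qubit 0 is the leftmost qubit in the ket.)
-0.2968|000⟩ + 0.4592i|001⟩ - 0.4484|010⟩ - 0.2968|100⟩ + 0.4592i|101⟩ - 0.4484|110⟩

H on qubit 0 mixes each pair of kets that differ only in qubit 0: amplitudes (a, b) of (|…0…⟩, |…1…⟩) become ((a + b)/√2, (a − b)/√2). Kets absent from the input have amplitude 0.
(|000⟩, |100⟩): (a, b) = (-0.4198, 0) → (-0.2968, -0.2968)
(|001⟩, |101⟩): (a, b) = (0.6494i, 0) → (0.4592i, 0.4592i)
(|010⟩, |110⟩): (a, b) = (-0.6341, 0) → (-0.4484, -0.4484)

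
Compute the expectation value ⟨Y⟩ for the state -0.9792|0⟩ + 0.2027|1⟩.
0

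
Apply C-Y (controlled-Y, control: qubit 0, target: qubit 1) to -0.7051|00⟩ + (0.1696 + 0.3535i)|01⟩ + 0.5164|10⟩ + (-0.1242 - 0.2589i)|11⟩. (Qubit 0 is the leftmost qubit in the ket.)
-0.7051|00⟩ + (0.1696 + 0.3535i)|01⟩ + (-0.2589 + 0.1242i)|10⟩ + 0.5164i|11⟩

C-Y leaves the control-|0⟩ kets |00⟩, |01⟩ unchanged and applies Y to qubit 1 on the control-|1⟩ pair (|10⟩, |11⟩).
Y = [[0, -i], [i, 0]].
With a = amp(|10⟩) = 0.5164 and b = amp(|11⟩) = (-0.1242 - 0.2589i):
new amp(|10⟩) = (-i)·b = (-0.2589 + 0.1242i)
new amp(|11⟩) = (i)·a = 0.5164i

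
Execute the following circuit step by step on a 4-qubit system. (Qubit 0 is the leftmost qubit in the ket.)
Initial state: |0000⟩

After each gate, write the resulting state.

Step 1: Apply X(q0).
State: |1000⟩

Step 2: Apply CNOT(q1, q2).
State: |1000⟩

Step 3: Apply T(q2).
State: |1000⟩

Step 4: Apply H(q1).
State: 1/√2|1000⟩ + 1/√2|1100⟩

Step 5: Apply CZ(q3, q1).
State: 1/√2|1000⟩ + 1/√2|1100⟩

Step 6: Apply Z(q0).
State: -1/√2|1000⟩ - 1/√2|1100⟩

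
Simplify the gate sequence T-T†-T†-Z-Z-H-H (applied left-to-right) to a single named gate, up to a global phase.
T†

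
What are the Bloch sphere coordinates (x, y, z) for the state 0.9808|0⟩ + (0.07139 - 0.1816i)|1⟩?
(0.14, -0.3562, 0.9239)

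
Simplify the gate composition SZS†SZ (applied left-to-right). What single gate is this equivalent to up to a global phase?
S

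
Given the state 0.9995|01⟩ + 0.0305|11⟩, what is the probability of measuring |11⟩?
0.0009303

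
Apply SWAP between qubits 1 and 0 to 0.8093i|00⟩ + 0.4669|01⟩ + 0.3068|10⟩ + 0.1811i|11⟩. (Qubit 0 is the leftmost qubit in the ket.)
0.8093i|00⟩ + 0.3068|01⟩ + 0.4669|10⟩ + 0.1811i|11⟩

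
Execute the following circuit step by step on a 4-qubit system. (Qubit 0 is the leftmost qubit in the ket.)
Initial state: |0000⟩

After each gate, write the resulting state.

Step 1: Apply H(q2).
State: 1/√2|0000⟩ + 1/√2|0010⟩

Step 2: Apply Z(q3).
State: 1/√2|0000⟩ + 1/√2|0010⟩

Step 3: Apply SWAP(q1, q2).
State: 1/√2|0000⟩ + 1/√2|0100⟩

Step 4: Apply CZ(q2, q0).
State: 1/√2|0000⟩ + 1/√2|0100⟩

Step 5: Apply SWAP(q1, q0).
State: 1/√2|0000⟩ + 1/√2|1000⟩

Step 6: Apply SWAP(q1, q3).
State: 1/√2|0000⟩ + 1/√2|1000⟩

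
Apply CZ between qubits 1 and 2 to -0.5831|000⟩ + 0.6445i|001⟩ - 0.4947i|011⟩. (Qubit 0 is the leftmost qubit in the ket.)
-0.5831|000⟩ + 0.6445i|001⟩ + 0.4947i|011⟩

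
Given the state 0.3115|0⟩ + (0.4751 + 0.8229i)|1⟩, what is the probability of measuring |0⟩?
0.09703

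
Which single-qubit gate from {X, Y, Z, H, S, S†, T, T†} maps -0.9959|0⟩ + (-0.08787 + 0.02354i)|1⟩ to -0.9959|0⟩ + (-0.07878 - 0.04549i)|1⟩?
T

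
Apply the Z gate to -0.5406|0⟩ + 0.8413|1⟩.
-0.5406|0⟩ - 0.8413|1⟩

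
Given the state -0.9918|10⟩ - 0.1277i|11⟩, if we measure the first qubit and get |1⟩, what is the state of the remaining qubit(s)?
-0.9918|0⟩ - 0.1277i|1⟩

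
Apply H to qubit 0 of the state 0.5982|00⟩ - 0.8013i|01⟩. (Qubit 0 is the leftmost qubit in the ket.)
0.423|00⟩ - 0.5666i|01⟩ + 0.423|10⟩ - 0.5666i|11⟩

H on qubit 0 mixes each pair of kets that differ only in qubit 0: amplitudes (a, b) of (|…0…⟩, |…1…⟩) become ((a + b)/√2, (a − b)/√2). Kets absent from the input have amplitude 0.
(|00⟩, |10⟩): (a, b) = (0.5982, 0) → (0.423, 0.423)
(|01⟩, |11⟩): (a, b) = (-0.8013i, 0) → (-0.5666i, -0.5666i)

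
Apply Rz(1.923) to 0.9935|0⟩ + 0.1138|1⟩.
(0.5686 - 0.8147i)|0⟩ + (0.06513 + 0.09332i)|1⟩

Rz(1.923) = [[e^(−iθ/2), 0], [0, e^(iθ/2)]] with e^(±iθ/2) = cos(θ/2) ± i·sin(θ/2); θ = 1.923, cos(θ/2) ≈ 0.572291, sin(θ/2) ≈ 0.820051.
With a = amp(|0⟩) = 0.9935 and b = amp(|1⟩) = 0.1138:
new amp(|0⟩) = (0.572291 - 0.820051i)·a = (0.5686 - 0.8147i)
new amp(|1⟩) = (0.572291 + 0.820051i)·b = (0.06513 + 0.09332i)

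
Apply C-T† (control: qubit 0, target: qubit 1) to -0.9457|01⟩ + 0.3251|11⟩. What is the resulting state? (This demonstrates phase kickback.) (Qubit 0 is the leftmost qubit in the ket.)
-0.9457|01⟩ + (0.2299 - 0.2299i)|11⟩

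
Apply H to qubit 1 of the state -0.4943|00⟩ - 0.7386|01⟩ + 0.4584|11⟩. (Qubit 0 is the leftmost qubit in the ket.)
-0.8718|00⟩ + 0.1727|01⟩ + 0.3241|10⟩ - 0.3241|11⟩

H on qubit 1 mixes each pair of kets that differ only in qubit 1: amplitudes (a, b) of (|…0…⟩, |…1…⟩) become ((a + b)/√2, (a − b)/√2). Kets absent from the input have amplitude 0.
(|00⟩, |01⟩): (a, b) = (-0.4943, -0.7386) → (-0.8718, 0.1727)
(|10⟩, |11⟩): (a, b) = (0, 0.4584) → (0.3241, -0.3241)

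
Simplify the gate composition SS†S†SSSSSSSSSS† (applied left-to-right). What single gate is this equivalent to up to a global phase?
S†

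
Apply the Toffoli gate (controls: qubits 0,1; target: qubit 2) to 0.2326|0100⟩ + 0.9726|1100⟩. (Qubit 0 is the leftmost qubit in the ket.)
0.2326|0100⟩ + 0.9726|1110⟩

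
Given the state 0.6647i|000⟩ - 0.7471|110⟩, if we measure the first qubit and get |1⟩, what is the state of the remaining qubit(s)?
-|10⟩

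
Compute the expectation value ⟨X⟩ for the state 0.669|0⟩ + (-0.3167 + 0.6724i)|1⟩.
-0.4237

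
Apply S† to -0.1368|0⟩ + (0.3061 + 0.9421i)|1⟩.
-0.1368|0⟩ + (0.9421 - 0.3061i)|1⟩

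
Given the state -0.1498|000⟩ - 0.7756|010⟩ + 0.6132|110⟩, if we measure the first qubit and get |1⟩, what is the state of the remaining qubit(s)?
|10⟩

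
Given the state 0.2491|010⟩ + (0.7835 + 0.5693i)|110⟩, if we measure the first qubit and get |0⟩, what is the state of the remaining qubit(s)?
|10⟩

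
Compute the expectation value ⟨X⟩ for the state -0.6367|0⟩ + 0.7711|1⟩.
-0.9819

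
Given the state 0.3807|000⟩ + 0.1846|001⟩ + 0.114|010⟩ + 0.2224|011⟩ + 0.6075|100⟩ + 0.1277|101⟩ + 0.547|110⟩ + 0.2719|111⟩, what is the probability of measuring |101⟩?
0.01631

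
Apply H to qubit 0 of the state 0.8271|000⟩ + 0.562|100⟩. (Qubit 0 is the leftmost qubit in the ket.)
0.9822|000⟩ + 0.1875|100⟩

H on qubit 0 mixes each pair of kets that differ only in qubit 0: amplitudes (a, b) of (|…0…⟩, |…1…⟩) become ((a + b)/√2, (a − b)/√2). Kets absent from the input have amplitude 0.
(|000⟩, |100⟩): (a, b) = (0.8271, 0.562) → (0.9822, 0.1875)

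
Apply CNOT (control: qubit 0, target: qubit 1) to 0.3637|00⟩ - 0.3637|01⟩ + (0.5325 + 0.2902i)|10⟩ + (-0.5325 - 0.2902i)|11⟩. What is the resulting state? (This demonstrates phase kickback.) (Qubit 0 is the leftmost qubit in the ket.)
0.3637|00⟩ - 0.3637|01⟩ + (-0.5325 - 0.2902i)|10⟩ + (0.5325 + 0.2902i)|11⟩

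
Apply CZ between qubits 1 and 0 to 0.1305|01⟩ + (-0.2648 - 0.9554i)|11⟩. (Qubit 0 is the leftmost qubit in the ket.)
0.1305|01⟩ + (0.2648 + 0.9554i)|11⟩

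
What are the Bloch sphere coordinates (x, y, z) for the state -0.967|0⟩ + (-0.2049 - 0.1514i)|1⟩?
(0.3963, 0.2928, 0.8702)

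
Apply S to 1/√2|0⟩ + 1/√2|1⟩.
1/√2|0⟩ + (1/√2)i|1⟩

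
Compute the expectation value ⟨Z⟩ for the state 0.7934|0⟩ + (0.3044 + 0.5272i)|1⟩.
0.2589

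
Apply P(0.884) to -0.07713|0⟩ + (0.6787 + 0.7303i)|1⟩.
-0.07713|0⟩ + (-0.1344 + 0.9879i)|1⟩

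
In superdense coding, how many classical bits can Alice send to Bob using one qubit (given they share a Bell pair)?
2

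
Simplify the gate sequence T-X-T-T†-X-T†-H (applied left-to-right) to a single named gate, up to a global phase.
H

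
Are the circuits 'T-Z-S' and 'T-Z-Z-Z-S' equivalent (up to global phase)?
Yes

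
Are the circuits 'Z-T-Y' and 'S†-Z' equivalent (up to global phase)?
No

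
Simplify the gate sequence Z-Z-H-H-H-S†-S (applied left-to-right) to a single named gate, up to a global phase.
H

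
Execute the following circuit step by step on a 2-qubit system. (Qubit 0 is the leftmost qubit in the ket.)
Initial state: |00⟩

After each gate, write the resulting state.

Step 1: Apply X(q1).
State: |01⟩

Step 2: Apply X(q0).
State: |11⟩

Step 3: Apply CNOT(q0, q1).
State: |10⟩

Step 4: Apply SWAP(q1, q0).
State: |01⟩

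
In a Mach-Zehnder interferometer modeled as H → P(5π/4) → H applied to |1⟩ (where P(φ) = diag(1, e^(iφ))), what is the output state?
(0.8536 + (1/√8)i)|0⟩ + (0.1464 - (1/√8)i)|1⟩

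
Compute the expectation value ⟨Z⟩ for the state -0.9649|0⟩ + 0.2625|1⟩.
0.8621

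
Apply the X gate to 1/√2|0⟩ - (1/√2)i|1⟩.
-(1/√2)i|0⟩ + 1/√2|1⟩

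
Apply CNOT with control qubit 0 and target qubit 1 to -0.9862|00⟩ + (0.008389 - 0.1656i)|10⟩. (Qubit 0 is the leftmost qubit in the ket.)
-0.9862|00⟩ + (0.008389 - 0.1656i)|11⟩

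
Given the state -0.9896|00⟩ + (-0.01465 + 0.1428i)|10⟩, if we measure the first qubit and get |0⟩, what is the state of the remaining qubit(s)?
-|0⟩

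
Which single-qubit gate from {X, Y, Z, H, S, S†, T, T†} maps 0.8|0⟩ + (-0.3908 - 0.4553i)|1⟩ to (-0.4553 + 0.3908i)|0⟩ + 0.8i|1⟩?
Y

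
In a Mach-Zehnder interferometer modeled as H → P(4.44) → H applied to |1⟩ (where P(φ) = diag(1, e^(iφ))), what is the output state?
(0.6345 + 0.4816i)|0⟩ + (0.3655 - 0.4816i)|1⟩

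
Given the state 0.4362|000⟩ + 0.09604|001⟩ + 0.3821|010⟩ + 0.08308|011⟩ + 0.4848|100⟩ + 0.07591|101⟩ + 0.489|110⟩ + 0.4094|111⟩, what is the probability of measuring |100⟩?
0.235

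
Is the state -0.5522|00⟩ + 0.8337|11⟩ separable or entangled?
Entangled

Writing the state as a|00⟩ + b|01⟩ + c|10⟩ + d|11⟩, it is a product state iff ad − bc = 0.
Here (a, b, c, d) = (-0.5522, 0, 0, 0.8337): ad − bc = (-0.5522)(0.8337) − (0)(0) = -0.4604 ≠ 0, so the state is entangled.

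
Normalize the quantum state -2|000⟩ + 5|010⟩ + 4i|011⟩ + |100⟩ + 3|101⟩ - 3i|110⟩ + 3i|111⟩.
-0.2341|000⟩ + 0.5852|010⟩ + 0.4682i|011⟩ + 0.117|100⟩ + 0.3511|101⟩ - 0.3511i|110⟩ + 0.3511i|111⟩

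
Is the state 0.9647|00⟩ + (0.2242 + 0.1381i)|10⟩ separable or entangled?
Separable

Writing the state as a|00⟩ + b|01⟩ + c|10⟩ + d|11⟩, it is a product state iff ad − bc = 0.
Here (a, b, c, d) = (0.9647, 0, (0.2242 + 0.1381i), 0): ad − bc = (0.9647)(0) − (0)(0.2242 + 0.1381i) = 0, so the state is separable.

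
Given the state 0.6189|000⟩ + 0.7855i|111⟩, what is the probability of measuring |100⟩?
0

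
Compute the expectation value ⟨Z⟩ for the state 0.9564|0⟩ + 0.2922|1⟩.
0.8293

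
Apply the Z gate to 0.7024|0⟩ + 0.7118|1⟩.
0.7024|0⟩ - 0.7118|1⟩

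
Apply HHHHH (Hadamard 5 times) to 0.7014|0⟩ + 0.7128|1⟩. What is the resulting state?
|0⟩ - 0.008061|1⟩

H² = I, so H^5 = H: a single Hadamard. With (a, b) = (0.7014, 0.7128), H gives ((a + b)/√2, (a − b)/√2) = (1, -0.008061).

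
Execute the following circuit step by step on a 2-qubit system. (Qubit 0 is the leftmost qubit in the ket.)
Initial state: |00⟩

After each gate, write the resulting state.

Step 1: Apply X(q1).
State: |01⟩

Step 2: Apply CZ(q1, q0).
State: |01⟩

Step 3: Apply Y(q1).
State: -i|00⟩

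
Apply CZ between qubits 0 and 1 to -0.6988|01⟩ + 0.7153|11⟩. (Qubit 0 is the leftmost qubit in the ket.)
-0.6988|01⟩ - 0.7153|11⟩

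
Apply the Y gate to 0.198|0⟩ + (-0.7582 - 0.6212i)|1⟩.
(-0.6212 + 0.7582i)|0⟩ + 0.198i|1⟩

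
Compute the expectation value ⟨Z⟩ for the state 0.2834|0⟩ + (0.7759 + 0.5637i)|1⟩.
-0.8395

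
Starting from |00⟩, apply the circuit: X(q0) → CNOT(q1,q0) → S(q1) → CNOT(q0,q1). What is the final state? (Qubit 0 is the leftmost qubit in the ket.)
|11⟩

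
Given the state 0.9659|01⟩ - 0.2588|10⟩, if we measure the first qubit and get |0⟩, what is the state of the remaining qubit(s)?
|1⟩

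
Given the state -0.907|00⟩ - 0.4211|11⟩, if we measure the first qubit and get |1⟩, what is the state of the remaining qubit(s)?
-|1⟩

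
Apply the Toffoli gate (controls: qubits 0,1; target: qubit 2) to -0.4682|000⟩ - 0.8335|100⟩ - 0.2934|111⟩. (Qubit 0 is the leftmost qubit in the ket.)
-0.4682|000⟩ - 0.8335|100⟩ - 0.2934|110⟩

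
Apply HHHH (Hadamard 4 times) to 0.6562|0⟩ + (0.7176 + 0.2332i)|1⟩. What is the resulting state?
0.6562|0⟩ + (0.7176 + 0.2332i)|1⟩

H² = I, so an even number of Hadamards cancels: H^4 = I and the state is unchanged.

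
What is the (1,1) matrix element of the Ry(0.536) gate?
0.9643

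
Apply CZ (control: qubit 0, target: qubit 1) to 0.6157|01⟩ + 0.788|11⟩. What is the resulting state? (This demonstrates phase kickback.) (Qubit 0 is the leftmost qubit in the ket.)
0.6157|01⟩ - 0.788|11⟩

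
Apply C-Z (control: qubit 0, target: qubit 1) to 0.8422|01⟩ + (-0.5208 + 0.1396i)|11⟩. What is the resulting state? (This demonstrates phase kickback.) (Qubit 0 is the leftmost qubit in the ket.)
0.8422|01⟩ + (0.5208 - 0.1396i)|11⟩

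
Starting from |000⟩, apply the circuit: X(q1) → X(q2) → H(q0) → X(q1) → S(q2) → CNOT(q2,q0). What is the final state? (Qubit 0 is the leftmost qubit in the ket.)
(1/√2)i|001⟩ + (1/√2)i|101⟩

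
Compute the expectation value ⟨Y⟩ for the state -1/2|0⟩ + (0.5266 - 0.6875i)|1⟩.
0.6875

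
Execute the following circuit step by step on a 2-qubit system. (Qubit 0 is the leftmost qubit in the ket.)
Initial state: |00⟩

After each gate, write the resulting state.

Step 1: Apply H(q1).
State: 1/√2|00⟩ + 1/√2|01⟩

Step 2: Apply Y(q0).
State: (1/√2)i|10⟩ + (1/√2)i|11⟩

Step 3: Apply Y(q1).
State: 1/√2|10⟩ - 1/√2|11⟩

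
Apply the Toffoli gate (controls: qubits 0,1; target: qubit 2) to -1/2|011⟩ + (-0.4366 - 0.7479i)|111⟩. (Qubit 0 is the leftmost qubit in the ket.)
-1/2|011⟩ + (-0.4366 - 0.7479i)|110⟩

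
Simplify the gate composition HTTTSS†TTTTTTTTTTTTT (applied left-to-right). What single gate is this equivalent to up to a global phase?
H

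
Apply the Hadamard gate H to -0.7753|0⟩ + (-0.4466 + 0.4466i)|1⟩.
(-0.864 + 0.3158i)|0⟩ + (-0.2324 - 0.3158i)|1⟩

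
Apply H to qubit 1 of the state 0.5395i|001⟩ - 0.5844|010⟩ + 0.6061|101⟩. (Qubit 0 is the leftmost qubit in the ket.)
-0.4132|000⟩ + 0.3815i|001⟩ + 0.4132|010⟩ + 0.3815i|011⟩ + 0.4286|101⟩ + 0.4286|111⟩

H on qubit 1 mixes each pair of kets that differ only in qubit 1: amplitudes (a, b) of (|…0…⟩, |…1…⟩) become ((a + b)/√2, (a − b)/√2). Kets absent from the input have amplitude 0.
(|000⟩, |010⟩): (a, b) = (0, -0.5844) → (-0.4132, 0.4132)
(|001⟩, |011⟩): (a, b) = (0.5395i, 0) → (0.3815i, 0.3815i)
(|101⟩, |111⟩): (a, b) = (0.6061, 0) → (0.4286, 0.4286)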